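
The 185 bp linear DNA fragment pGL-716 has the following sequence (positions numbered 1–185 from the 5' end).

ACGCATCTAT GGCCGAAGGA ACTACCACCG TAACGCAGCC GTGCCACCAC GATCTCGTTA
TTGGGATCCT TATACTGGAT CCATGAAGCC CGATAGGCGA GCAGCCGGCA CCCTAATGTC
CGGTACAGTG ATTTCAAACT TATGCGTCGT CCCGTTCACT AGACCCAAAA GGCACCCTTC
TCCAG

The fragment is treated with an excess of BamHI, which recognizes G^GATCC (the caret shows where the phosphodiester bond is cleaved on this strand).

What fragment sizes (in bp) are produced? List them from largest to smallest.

BamHI sites (GGATCC) start at positions 64, 77.
BamHI cuts after the first base of each site, so after positions 64, 77.
Linear molecule, 2 cuts → 3 fragments:
  1–64 → 64 bp
  65–77 → 13 bp
  78–185 → 108 bp
Sorted largest to smallest: 108, 64, 13 bp.

108, 64, 13 bp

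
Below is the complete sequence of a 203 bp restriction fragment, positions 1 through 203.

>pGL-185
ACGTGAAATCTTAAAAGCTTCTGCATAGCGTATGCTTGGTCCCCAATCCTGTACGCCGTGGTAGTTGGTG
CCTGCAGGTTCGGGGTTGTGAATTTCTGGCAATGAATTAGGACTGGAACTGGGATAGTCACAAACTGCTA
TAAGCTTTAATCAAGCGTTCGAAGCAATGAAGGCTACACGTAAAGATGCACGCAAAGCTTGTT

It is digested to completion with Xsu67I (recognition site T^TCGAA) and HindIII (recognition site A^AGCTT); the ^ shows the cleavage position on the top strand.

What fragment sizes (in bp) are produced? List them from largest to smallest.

The Xsu67I site (TTCGAA) starts at position 158.
Xsu67I cuts after the first base of each site, so after position 158.
HindIII sites (AAGCTT) start at positions 15, 142, 195.
HindIII cuts after the first base of each site, so after positions 15, 142, 195.
Combined cut positions: 15, 142, 158, 195.
Linear molecule, 4 cuts → 5 fragments:
  1–15 → 15 bp
  16–142 → 127 bp
  143–158 → 16 bp
  159–195 → 37 bp
  196–203 → 8 bp
Sorted largest to smallest: 127, 37, 16, 15, 8 bp.

127, 37, 16, 15, 8 bp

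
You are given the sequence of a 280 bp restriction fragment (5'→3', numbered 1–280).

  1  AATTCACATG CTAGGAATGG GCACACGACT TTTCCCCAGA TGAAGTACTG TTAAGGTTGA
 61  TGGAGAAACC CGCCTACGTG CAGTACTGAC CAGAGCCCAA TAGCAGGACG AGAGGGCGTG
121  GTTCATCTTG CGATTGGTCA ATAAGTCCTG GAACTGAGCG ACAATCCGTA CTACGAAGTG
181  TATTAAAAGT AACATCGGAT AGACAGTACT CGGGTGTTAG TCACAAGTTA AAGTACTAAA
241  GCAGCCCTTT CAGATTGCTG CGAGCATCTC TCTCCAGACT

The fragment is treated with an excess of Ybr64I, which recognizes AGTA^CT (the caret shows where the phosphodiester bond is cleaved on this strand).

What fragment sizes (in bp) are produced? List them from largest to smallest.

Ybr64I sites (AGTACT) start at positions 44, 82, 205, 232.
Ybr64I cuts after base 4 of each site, so after positions 47, 85, 208, 235.
Linear molecule, 4 cuts → 5 fragments:
  1–47 → 47 bp
  48–85 → 38 bp
  86–208 → 123 bp
  209–235 → 27 bp
  236–280 → 45 bp
Sorted largest to smallest: 123, 47, 45, 38, 27 bp.

123, 47, 45, 38, 27 bp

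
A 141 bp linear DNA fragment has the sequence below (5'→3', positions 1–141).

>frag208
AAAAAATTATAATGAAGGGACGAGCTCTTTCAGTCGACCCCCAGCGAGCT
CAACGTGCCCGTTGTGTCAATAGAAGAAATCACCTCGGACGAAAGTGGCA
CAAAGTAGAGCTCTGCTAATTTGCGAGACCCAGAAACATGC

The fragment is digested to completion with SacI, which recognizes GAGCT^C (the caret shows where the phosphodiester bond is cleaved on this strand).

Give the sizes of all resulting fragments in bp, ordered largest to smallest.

SacI sites (GAGCTC) start at positions 22, 46, 108.
SacI cuts after base 5 of each site (before the last base), so after positions 26, 50, 112.
Linear molecule, 3 cuts → 4 fragments:
  1–26 → 26 bp
  27–50 → 24 bp
  51–112 → 62 bp
  113–141 → 29 bp
Sorted largest to smallest: 62, 29, 26, 24 bp.

62, 29, 26, 24 bp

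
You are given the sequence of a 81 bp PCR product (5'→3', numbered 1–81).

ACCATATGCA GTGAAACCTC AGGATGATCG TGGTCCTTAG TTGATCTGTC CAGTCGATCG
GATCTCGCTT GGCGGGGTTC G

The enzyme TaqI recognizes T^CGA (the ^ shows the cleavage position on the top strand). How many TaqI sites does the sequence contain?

1

TCGA occurs starting at position 54.
TaqI cuts at 1 site.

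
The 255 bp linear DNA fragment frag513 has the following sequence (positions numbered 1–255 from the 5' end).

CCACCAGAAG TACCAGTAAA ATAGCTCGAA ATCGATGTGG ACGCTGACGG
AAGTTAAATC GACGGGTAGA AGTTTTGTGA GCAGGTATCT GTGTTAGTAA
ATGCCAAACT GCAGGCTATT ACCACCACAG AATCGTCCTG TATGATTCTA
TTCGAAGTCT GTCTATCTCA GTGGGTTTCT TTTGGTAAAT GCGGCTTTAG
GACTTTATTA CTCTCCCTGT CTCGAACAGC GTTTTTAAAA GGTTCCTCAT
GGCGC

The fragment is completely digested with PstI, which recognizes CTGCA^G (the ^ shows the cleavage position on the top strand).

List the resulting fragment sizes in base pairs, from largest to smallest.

The PstI site (CTGCAG) starts at position 109.
PstI cuts after base 5 of each site (before the last base), so after position 113.
Linear molecule, 1 cut → 2 fragments:
  1–113 → 113 bp
  114–255 → 142 bp
Sorted largest to smallest: 142, 113 bp.

142, 113 bp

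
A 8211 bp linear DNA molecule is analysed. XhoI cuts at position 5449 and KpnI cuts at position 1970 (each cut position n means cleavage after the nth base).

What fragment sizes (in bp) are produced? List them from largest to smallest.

3479, 2762, 1970 bp

Combined cut positions (sorted): 1970, 5449.
Linear molecule, 2 cuts → 3 fragments:
  1970 − 0 = 1970 bp
  5449 − 1970 = 3479 bp
  8211 − 5449 = 2762 bp
Sorted largest to smallest: 3479, 2762, 1970 bp.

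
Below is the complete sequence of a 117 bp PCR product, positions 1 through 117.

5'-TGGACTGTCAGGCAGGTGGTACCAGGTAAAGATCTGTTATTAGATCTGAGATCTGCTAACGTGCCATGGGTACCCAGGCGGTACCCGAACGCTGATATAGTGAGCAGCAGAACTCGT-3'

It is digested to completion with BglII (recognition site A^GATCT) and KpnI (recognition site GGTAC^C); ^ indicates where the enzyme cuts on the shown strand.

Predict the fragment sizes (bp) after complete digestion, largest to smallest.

BglII sites (AGATCT) start at positions 30, 42, 49.
BglII cuts after the first base of each site, so after positions 30, 42, 49.
KpnI sites (GGTACC) start at positions 18, 69, 80.
KpnI cuts after base 5 of each site (before the last base), so after positions 22, 73, 84.
Combined cut positions: 22, 30, 42, 49, 73, 84.
Linear molecule, 6 cuts → 7 fragments:
  1–22 → 22 bp
  23–30 → 8 bp
  31–42 → 12 bp
  43–49 → 7 bp
  50–73 → 24 bp
  74–84 → 11 bp
  85–117 → 33 bp
Sorted largest to smallest: 33, 24, 22, 12, 11, 8, 7 bp.

33, 24, 22, 12, 11, 8, 7 bp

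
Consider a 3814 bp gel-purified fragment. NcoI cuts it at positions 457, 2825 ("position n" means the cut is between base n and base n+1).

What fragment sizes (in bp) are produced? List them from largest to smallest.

2368, 989, 457 bp

Linear molecule, 2 cuts → 3 fragments:
  457 − 0 = 457 bp
  2825 − 457 = 2368 bp
  3814 − 2825 = 989 bp
Sorted largest to smallest: 2368, 989, 457 bp.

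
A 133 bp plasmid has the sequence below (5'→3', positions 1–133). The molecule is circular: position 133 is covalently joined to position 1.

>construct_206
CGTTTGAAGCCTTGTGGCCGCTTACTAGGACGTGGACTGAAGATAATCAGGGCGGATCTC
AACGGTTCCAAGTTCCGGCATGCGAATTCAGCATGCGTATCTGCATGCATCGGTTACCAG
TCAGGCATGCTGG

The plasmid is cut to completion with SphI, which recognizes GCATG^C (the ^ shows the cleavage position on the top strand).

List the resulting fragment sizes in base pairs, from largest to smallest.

86, 22, 13, 12 bp

SphI sites (GCATGC) start at positions 78, 91, 103, 125.
SphI cuts after base 5 of each site (before the last base), so after positions 82, 95, 107, 129.
Circular molecule, 4 cuts → 4 fragments:
  83–95 → 13 bp
  96–107 → 12 bp
  108–129 → 22 bp
  130–133 then 1–82 → 4 + 82 = 86 bp
Sorted largest to smallest: 86, 22, 13, 12 bp.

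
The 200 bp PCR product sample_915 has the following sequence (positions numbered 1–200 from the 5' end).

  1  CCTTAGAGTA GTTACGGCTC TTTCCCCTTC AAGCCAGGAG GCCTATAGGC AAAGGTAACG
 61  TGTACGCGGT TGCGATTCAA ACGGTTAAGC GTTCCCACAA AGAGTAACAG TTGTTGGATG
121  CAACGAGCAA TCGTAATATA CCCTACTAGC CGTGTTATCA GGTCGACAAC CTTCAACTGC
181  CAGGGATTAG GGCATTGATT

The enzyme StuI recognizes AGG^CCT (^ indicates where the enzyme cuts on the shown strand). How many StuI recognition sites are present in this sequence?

AGGCCT occurs starting at position 39.
StuI cuts at 1 site.

1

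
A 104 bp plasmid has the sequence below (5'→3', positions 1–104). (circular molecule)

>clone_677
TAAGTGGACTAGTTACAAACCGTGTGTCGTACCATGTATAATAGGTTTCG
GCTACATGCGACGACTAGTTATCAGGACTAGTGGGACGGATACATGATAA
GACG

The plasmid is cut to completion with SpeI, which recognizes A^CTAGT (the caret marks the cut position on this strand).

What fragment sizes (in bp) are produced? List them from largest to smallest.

SpeI sites (ACTAGT) start at positions 8, 64, 77.
SpeI cuts after the first base of each site, so after positions 8, 64, 77.
Circular molecule, 3 cuts → 3 fragments:
  9–64 → 56 bp
  65–77 → 13 bp
  78–104 then 1–8 → 27 + 8 = 35 bp
Sorted largest to smallest: 56, 35, 13 bp.

56, 35, 13 bp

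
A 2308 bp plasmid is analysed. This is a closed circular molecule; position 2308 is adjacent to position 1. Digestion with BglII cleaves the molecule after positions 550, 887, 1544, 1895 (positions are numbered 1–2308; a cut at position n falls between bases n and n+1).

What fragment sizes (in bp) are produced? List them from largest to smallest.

963, 657, 351, 337 bp

Circular molecule, 4 cuts → 4 fragments:
  887 − 550 = 337 bp
  1544 − 887 = 657 bp
  1895 − 1544 = 351 bp
  wrap: 2308 − 1895 + 550 = 963 bp
Sorted largest to smallest: 963, 657, 351, 337 bp.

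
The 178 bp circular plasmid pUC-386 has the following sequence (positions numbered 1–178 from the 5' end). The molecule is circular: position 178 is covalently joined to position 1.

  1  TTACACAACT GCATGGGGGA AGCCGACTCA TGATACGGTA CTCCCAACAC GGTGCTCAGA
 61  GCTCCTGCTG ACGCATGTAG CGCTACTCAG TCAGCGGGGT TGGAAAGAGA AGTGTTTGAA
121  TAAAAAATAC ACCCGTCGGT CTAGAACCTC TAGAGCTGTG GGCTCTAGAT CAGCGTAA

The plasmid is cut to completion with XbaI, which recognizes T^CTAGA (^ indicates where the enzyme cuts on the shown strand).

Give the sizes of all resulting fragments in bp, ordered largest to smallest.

154, 15, 9 bp

XbaI sites (TCTAGA) start at positions 140, 149, 164.
XbaI cuts after the first base of each site, so after positions 140, 149, 164.
Circular molecule, 3 cuts → 3 fragments:
  141–149 → 9 bp
  150–164 → 15 bp
  165–178 then 1–140 → 14 + 140 = 154 bp
Sorted largest to smallest: 154, 15, 9 bp.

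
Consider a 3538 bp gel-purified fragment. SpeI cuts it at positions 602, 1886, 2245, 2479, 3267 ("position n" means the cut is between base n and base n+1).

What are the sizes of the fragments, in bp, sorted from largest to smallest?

1284, 788, 602, 359, 271, 234 bp

Linear molecule, 5 cuts → 6 fragments:
  602 − 0 = 602 bp
  1886 − 602 = 1284 bp
  2245 − 1886 = 359 bp
  2479 − 2245 = 234 bp
  3267 − 2479 = 788 bp
  3538 − 3267 = 271 bp
Sorted largest to smallest: 1284, 788, 602, 359, 271, 234 bp.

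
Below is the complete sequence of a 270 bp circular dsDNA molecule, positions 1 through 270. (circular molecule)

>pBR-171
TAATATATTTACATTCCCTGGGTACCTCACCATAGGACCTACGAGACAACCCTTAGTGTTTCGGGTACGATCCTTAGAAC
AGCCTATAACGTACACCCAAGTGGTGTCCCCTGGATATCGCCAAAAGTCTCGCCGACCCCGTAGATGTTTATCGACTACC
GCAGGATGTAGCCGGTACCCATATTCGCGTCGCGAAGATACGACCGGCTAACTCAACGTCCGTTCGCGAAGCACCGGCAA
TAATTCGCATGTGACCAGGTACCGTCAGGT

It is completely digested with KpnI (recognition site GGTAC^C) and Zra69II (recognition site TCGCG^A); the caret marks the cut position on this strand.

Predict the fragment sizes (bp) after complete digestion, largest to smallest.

153, 34, 34, 33, 16 bp

KpnI sites (GGTACC) start at positions 21, 174, 258.
KpnI cuts after base 5 of each site (before the last base), so after positions 25, 178, 262.
Zra69II sites (TCGCGA) start at positions 190, 224.
Zra69II cuts after base 5 of each site (before the last base), so after positions 194, 228.
Combined cut positions: 25, 178, 194, 228, 262.
Circular molecule, 5 cuts → 5 fragments:
  26–178 → 153 bp
  179–194 → 16 bp
  195–228 → 34 bp
  229–262 → 34 bp
  263–270 then 1–25 → 8 + 25 = 33 bp
Sorted largest to smallest: 153, 34, 34, 33, 16 bp.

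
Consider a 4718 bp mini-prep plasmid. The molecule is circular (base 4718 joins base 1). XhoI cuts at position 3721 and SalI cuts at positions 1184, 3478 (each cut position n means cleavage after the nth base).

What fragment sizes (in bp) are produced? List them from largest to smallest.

Combined cut positions (sorted): 1184, 3478, 3721.
Circular molecule, 3 cuts → 3 fragments:
  3478 − 1184 = 2294 bp
  3721 − 3478 = 243 bp
  wrap: 4718 − 3721 + 1184 = 2181 bp
Sorted largest to smallest: 2294, 2181, 243 bp.

2294, 2181, 243 bp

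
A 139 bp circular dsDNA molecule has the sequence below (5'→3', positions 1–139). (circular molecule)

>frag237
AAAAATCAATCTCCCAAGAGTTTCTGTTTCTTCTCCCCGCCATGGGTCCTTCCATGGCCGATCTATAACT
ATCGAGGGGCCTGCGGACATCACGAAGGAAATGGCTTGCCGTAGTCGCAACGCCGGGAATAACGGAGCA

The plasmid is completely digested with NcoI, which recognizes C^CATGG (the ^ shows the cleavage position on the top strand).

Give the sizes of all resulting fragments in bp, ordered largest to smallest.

127, 12 bp

NcoI sites (CCATGG) start at positions 40, 52.
NcoI cuts after the first base of each site, so after positions 40, 52.
Circular molecule, 2 cuts → 2 fragments:
  41–52 → 12 bp
  53–139 then 1–40 → 87 + 40 = 127 bp
Sorted largest to smallest: 127, 12 bp.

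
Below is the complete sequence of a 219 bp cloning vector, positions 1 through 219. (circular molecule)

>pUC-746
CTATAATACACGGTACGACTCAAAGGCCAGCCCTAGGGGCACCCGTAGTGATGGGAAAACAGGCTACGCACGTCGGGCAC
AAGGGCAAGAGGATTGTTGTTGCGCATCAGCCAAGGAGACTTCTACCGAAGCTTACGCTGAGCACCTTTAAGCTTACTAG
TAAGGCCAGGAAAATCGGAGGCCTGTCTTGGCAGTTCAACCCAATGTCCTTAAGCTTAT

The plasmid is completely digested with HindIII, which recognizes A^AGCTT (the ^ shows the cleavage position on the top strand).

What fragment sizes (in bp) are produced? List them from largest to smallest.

136, 62, 21 bp

HindIII sites (AAGCTT) start at positions 129, 150, 212.
HindIII cuts after the first base of each site, so after positions 129, 150, 212.
Circular molecule, 3 cuts → 3 fragments:
  130–150 → 21 bp
  151–212 → 62 bp
  213–219 then 1–129 → 7 + 129 = 136 bp
Sorted largest to smallest: 136, 62, 21 bp.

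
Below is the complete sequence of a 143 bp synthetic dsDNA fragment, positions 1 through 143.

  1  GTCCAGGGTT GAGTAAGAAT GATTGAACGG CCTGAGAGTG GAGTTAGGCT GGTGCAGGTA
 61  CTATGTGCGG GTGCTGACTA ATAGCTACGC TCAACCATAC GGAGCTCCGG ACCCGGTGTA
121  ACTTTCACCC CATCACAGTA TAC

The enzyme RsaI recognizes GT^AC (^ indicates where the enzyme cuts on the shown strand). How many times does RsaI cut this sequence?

GTAC occurs starting at position 58.
RsaI cuts at 1 site.

1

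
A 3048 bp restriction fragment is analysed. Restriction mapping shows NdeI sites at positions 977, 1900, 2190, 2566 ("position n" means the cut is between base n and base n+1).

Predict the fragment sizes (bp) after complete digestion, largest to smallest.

Linear molecule, 4 cuts → 5 fragments:
  977 − 0 = 977 bp
  1900 − 977 = 923 bp
  2190 − 1900 = 290 bp
  2566 − 2190 = 376 bp
  3048 − 2566 = 482 bp
Sorted largest to smallest: 977, 923, 482, 376, 290 bp.

977, 923, 482, 376, 290 bp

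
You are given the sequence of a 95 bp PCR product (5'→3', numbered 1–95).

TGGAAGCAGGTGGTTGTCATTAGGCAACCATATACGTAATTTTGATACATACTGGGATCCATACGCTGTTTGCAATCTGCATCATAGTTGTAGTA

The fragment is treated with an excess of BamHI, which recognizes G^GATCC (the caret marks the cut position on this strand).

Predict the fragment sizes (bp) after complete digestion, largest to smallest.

The BamHI site (GGATCC) starts at position 55.
BamHI cuts after the first base of each site, so after position 55.
Linear molecule, 1 cut → 2 fragments:
  1–55 → 55 bp
  56–95 → 40 bp
Sorted largest to smallest: 55, 40 bp.

55, 40 bp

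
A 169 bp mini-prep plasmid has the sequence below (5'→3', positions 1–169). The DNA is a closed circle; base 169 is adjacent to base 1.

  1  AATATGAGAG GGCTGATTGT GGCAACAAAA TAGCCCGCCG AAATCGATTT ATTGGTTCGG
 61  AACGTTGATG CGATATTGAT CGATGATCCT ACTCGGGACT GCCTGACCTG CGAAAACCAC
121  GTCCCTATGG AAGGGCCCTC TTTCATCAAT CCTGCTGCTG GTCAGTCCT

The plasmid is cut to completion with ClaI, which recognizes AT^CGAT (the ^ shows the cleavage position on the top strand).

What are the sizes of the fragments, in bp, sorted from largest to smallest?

ClaI sites (ATCGAT) start at positions 43, 79.
ClaI cuts after base 2 of each site, so after positions 44, 80.
Circular molecule, 2 cuts → 2 fragments:
  45–80 → 36 bp
  81–169 then 1–44 → 89 + 44 = 133 bp
Sorted largest to smallest: 133, 36 bp.

133, 36 bp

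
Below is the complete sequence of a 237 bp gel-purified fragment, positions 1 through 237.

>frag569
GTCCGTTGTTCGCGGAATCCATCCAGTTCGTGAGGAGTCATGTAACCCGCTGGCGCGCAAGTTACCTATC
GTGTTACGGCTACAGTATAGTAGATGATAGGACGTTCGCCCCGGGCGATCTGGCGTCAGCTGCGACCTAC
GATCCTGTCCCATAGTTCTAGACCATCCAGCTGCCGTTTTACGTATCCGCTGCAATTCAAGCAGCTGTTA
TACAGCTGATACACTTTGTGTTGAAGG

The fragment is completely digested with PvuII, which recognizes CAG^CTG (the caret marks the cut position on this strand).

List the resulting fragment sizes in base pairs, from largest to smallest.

PvuII sites (CAGCTG) start at positions 127, 168, 202, 213.
PvuII cuts after base 3 of each site, so after positions 129, 170, 204, 215.
Linear molecule, 4 cuts → 5 fragments:
  1–129 → 129 bp
  130–170 → 41 bp
  171–204 → 34 bp
  205–215 → 11 bp
  216–237 → 22 bp
Sorted largest to smallest: 129, 41, 34, 22, 11 bp.

129, 41, 34, 22, 11 bp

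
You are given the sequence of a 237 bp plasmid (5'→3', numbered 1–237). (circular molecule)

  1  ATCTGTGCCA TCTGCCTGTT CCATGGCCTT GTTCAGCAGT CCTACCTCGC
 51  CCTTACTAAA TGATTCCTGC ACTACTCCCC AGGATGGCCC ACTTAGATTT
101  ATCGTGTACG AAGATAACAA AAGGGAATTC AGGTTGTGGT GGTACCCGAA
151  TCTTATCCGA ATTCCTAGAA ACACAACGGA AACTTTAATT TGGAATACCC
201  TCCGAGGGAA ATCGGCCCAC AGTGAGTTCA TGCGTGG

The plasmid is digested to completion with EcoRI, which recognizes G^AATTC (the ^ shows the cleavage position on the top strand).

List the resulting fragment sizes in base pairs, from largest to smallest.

EcoRI sites (GAATTC) start at positions 125, 159.
EcoRI cuts after the first base of each site, so after positions 125, 159.
Circular molecule, 2 cuts → 2 fragments:
  126–159 → 34 bp
  160–237 then 1–125 → 78 + 125 = 203 bp
Sorted largest to smallest: 203, 34 bp.

203, 34 bp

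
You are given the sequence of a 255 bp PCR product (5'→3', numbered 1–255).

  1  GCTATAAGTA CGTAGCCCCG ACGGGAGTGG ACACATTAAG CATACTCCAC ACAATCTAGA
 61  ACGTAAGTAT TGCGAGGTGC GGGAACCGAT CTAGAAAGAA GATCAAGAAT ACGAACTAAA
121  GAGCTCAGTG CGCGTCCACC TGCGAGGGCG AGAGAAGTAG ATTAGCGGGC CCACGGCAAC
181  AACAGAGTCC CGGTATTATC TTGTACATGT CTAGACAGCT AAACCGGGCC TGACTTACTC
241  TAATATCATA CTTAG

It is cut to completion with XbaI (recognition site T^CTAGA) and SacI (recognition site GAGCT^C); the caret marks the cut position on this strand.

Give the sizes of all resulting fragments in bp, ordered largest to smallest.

XbaI sites (TCTAGA) start at positions 55, 90, 210.
XbaI cuts after the first base of each site, so after positions 55, 90, 210.
The SacI site (GAGCTC) starts at position 121.
SacI cuts after base 5 of each site (before the last base), so after position 125.
Combined cut positions: 55, 90, 125, 210.
Linear molecule, 4 cuts → 5 fragments:
  1–55 → 55 bp
  56–90 → 35 bp
  91–125 → 35 bp
  126–210 → 85 bp
  211–255 → 45 bp
Sorted largest to smallest: 85, 55, 45, 35, 35 bp.

85, 55, 45, 35, 35 bp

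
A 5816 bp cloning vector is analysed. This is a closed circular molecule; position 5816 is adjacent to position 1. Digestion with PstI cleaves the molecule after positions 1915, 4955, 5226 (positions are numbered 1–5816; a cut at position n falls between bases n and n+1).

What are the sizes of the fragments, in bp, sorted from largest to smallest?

Circular molecule, 3 cuts → 3 fragments:
  4955 − 1915 = 3040 bp
  5226 − 4955 = 271 bp
  wrap: 5816 − 5226 + 1915 = 2505 bp
Sorted largest to smallest: 3040, 2505, 271 bp.

3040, 2505, 271 bp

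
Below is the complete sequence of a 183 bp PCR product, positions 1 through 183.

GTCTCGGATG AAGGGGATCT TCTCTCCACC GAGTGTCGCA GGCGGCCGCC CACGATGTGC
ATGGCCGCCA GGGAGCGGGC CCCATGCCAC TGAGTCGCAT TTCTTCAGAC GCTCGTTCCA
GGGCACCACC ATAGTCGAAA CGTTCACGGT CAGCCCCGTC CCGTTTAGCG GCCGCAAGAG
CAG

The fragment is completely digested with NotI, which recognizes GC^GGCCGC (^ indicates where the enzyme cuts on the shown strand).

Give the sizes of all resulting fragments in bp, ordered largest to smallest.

126, 43, 14 bp

NotI sites (GCGGCCGC) start at positions 42, 168.
NotI cuts after base 2 of each site, so after positions 43, 169.
Linear molecule, 2 cuts → 3 fragments:
  1–43 → 43 bp
  44–169 → 126 bp
  170–183 → 14 bp
Sorted largest to smallest: 126, 43, 14 bp.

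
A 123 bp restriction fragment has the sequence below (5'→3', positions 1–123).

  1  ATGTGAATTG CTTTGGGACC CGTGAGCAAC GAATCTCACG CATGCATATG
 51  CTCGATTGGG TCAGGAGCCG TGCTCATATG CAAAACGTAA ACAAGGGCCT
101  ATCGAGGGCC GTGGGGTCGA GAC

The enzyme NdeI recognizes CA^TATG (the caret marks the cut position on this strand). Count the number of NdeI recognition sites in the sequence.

2

CATATG occurs starting at positions 45, 75.
NdeI cuts at 2 sites.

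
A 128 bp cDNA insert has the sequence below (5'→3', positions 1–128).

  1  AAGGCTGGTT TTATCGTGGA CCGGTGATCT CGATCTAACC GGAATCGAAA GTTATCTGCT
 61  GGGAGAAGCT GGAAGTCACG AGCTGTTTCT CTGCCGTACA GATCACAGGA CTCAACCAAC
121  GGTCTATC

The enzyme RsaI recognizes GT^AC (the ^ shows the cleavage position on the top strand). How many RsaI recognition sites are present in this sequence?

1

GTAC occurs starting at position 96.
RsaI cuts at 1 site.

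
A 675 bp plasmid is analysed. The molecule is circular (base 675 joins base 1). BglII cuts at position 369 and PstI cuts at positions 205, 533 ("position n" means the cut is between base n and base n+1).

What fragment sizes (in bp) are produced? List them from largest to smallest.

347, 164, 164 bp

Combined cut positions (sorted): 205, 369, 533.
Circular molecule, 3 cuts → 3 fragments:
  369 − 205 = 164 bp
  533 − 369 = 164 bp
  wrap: 675 − 533 + 205 = 347 bp
Sorted largest to smallest: 347, 164, 164 bp.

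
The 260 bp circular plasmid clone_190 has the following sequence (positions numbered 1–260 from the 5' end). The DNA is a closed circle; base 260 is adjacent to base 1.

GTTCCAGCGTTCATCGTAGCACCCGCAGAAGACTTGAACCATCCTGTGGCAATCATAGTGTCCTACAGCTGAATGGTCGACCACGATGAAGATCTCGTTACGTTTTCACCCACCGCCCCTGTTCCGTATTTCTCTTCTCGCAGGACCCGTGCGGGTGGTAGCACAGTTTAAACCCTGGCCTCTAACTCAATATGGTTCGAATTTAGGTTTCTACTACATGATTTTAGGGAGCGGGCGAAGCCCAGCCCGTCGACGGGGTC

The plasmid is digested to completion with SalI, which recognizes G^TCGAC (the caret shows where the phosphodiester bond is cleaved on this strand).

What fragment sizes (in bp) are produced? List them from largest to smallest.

173, 87 bp

SalI sites (GTCGAC) start at positions 76, 249.
SalI cuts after the first base of each site, so after positions 76, 249.
Circular molecule, 2 cuts → 2 fragments:
  77–249 → 173 bp
  250–260 then 1–76 → 11 + 76 = 87 bp
Sorted largest to smallest: 173, 87 bp.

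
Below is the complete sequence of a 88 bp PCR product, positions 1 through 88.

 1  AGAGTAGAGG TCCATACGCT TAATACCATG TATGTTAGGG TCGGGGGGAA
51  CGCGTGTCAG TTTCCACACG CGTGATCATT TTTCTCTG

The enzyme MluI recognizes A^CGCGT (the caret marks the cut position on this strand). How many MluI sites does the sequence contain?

ACGCGT occurs starting at positions 50, 68.
MluI cuts at 2 sites.

2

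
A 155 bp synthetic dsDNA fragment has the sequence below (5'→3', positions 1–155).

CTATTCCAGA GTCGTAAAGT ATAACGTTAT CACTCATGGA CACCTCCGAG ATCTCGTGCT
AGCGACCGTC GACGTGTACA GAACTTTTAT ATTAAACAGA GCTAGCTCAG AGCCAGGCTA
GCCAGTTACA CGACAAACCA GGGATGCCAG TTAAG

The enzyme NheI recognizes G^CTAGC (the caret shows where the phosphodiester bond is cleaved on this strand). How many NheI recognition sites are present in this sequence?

3

GCTAGC occurs starting at positions 58, 101, 117.
NheI cuts at 3 sites.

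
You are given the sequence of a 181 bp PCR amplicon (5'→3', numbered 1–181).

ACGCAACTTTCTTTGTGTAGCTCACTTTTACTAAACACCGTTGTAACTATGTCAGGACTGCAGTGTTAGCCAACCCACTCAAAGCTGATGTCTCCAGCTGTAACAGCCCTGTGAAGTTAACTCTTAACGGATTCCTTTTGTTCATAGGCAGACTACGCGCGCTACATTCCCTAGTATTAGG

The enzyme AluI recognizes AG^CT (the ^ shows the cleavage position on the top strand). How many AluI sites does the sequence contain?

3

AGCT occurs starting at positions 19, 83, 96.
AluI cuts at 3 sites.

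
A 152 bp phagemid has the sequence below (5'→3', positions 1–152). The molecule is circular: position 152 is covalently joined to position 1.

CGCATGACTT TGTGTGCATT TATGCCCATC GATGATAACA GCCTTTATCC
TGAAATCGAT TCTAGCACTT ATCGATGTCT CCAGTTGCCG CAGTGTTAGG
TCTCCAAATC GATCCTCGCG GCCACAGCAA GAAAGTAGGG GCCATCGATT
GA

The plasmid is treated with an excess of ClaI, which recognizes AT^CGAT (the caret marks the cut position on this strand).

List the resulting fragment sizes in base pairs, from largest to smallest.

37, 36, 36, 27, 16 bp

ClaI sites (ATCGAT) start at positions 28, 55, 71, 108, 144.
ClaI cuts after base 2 of each site, so after positions 29, 56, 72, 109, 145.
Circular molecule, 5 cuts → 5 fragments:
  30–56 → 27 bp
  57–72 → 16 bp
  73–109 → 37 bp
  110–145 → 36 bp
  146–152 then 1–29 → 7 + 29 = 36 bp
Sorted largest to smallest: 37, 36, 36, 27, 16 bp.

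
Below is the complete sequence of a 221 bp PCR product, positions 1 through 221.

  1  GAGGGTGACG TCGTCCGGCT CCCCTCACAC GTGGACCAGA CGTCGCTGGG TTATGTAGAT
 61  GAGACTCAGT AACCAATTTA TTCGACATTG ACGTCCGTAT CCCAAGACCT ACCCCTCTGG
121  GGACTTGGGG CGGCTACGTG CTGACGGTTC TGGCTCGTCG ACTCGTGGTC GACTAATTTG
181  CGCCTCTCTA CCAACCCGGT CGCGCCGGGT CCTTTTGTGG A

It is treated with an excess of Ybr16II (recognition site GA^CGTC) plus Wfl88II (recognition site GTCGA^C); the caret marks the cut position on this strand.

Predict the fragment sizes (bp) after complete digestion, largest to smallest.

Ybr16II sites (GACGTC) start at positions 7, 39, 90.
Ybr16II cuts after base 2 of each site, so after positions 8, 40, 91.
Wfl88II sites (GTCGAC) start at positions 157, 168.
Wfl88II cuts after base 5 of each site (before the last base), so after positions 161, 172.
Combined cut positions: 8, 40, 91, 161, 172.
Linear molecule, 5 cuts → 6 fragments:
  1–8 → 8 bp
  9–40 → 32 bp
  41–91 → 51 bp
  92–161 → 70 bp
  162–172 → 11 bp
  173–221 → 49 bp
Sorted largest to smallest: 70, 51, 49, 32, 11, 8 bp.

70, 51, 49, 32, 11, 8 bp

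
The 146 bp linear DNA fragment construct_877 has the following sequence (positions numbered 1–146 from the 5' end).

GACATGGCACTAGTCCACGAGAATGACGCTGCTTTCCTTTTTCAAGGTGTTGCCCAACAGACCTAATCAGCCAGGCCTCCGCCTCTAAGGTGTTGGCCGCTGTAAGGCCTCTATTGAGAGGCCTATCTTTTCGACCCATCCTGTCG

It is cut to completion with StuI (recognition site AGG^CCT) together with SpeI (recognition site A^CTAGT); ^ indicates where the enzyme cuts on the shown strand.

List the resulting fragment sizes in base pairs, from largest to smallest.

StuI sites (AGGCCT) start at positions 73, 105, 119.
StuI cuts after base 3 of each site, so after positions 75, 107, 121.
The SpeI site (ACTAGT) starts at position 9.
SpeI cuts after the first base of each site, so after position 9.
Combined cut positions: 9, 75, 107, 121.
Linear molecule, 4 cuts → 5 fragments:
  1–9 → 9 bp
  10–75 → 66 bp
  76–107 → 32 bp
  108–121 → 14 bp
  122–146 → 25 bp
Sorted largest to smallest: 66, 32, 25, 14, 9 bp.

66, 32, 25, 14, 9 bp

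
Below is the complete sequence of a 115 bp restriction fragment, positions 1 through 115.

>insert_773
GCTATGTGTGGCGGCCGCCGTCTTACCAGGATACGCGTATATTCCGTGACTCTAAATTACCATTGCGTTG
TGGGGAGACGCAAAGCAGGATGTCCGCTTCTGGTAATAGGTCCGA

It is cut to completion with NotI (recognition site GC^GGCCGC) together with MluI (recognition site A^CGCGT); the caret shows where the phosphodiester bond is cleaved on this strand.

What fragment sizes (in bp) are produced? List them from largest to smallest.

82, 21, 12 bp

The NotI site (GCGGCCGC) starts at position 11.
NotI cuts after base 2 of each site, so after position 12.
The MluI site (ACGCGT) starts at position 33.
MluI cuts after the first base of each site, so after position 33.
Combined cut positions: 12, 33.
Linear molecule, 2 cuts → 3 fragments:
  1–12 → 12 bp
  13–33 → 21 bp
  34–115 → 82 bp
Sorted largest to smallest: 82, 21, 12 bp.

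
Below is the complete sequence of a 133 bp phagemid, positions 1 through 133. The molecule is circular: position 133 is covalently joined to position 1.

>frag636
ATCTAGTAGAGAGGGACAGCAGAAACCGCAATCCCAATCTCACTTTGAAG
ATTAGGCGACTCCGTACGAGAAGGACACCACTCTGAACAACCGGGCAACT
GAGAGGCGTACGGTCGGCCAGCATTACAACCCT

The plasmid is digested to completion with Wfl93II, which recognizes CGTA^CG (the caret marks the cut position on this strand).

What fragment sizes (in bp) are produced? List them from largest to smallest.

89, 44 bp

Wfl93II sites (CGTACG) start at positions 63, 107.
Wfl93II cuts after base 4 of each site, so after positions 66, 110.
Circular molecule, 2 cuts → 2 fragments:
  67–110 → 44 bp
  111–133 then 1–66 → 23 + 66 = 89 bp
Sorted largest to smallest: 89, 44 bp.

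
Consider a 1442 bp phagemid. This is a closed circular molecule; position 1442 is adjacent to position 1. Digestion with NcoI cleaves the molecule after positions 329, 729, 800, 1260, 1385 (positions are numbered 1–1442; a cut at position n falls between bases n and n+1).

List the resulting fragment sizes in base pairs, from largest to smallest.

460, 400, 386, 125, 71 bp

Circular molecule, 5 cuts → 5 fragments:
  729 − 329 = 400 bp
  800 − 729 = 71 bp
  1260 − 800 = 460 bp
  1385 − 1260 = 125 bp
  wrap: 1442 − 1385 + 329 = 386 bp
Sorted largest to smallest: 460, 400, 386, 125, 71 bp.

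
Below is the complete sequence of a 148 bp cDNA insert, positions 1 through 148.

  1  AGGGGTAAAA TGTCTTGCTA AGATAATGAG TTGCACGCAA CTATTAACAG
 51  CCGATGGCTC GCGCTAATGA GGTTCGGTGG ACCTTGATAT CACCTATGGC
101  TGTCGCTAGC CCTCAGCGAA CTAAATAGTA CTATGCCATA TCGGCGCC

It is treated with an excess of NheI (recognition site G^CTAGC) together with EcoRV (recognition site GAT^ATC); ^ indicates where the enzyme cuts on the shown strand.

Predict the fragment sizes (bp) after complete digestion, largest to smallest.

88, 43, 17 bp

The NheI site (GCTAGC) starts at position 105.
NheI cuts after the first base of each site, so after position 105.
The EcoRV site (GATATC) starts at position 86.
EcoRV cuts after base 3 of each site, so after position 88.
Combined cut positions: 88, 105.
Linear molecule, 2 cuts → 3 fragments:
  1–88 → 88 bp
  89–105 → 17 bp
  106–148 → 43 bp
Sorted largest to smallest: 88, 43, 17 bp.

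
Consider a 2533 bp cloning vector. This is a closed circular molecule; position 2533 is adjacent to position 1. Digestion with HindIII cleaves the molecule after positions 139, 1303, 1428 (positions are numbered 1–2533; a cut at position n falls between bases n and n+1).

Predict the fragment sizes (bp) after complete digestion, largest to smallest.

1244, 1164, 125 bp

Circular molecule, 3 cuts → 3 fragments:
  1303 − 139 = 1164 bp
  1428 − 1303 = 125 bp
  wrap: 2533 − 1428 + 139 = 1244 bp
Sorted largest to smallest: 1244, 1164, 125 bp.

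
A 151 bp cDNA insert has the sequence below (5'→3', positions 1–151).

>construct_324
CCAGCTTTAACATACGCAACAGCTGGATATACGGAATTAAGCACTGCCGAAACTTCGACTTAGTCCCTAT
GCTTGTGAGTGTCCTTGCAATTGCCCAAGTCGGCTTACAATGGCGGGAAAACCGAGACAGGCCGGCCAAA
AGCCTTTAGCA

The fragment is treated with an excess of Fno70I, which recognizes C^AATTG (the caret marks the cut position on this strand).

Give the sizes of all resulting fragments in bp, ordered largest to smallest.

88, 63 bp

The Fno70I site (CAATTG) starts at position 88.
Fno70I cuts after the first base of each site, so after position 88.
Linear molecule, 1 cut → 2 fragments:
  1–88 → 88 bp
  89–151 → 63 bp
Sorted largest to smallest: 88, 63 bp.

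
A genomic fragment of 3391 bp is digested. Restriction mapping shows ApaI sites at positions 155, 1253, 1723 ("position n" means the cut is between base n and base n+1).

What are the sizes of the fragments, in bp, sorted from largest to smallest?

1668, 1098, 470, 155 bp

Linear molecule, 3 cuts → 4 fragments:
  155 − 0 = 155 bp
  1253 − 155 = 1098 bp
  1723 − 1253 = 470 bp
  3391 − 1723 = 1668 bp
Sorted largest to smallest: 1668, 1098, 470, 155 bp.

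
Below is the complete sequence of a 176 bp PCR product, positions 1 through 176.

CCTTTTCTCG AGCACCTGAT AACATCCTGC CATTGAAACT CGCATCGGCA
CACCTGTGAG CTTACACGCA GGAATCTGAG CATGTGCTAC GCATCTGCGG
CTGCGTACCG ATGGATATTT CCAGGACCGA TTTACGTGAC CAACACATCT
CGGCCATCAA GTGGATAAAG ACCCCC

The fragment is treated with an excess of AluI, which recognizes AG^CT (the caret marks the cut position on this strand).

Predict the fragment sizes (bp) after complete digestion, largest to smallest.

The AluI site (AGCT) starts at position 59.
AluI cuts after base 2 of each site, so after position 60.
Linear molecule, 1 cut → 2 fragments:
  1–60 → 60 bp
  61–176 → 116 bp
Sorted largest to smallest: 116, 60 bp.

116, 60 bp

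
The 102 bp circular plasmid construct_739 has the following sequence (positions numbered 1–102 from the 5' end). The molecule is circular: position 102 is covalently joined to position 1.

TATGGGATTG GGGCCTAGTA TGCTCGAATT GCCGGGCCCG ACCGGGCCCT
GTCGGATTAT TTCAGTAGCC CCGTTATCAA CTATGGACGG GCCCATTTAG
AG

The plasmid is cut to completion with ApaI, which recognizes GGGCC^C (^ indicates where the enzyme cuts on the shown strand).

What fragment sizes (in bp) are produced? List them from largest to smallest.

ApaI sites (GGGCCC) start at positions 34, 44, 89.
ApaI cuts after base 5 of each site (before the last base), so after positions 38, 48, 93.
Circular molecule, 3 cuts → 3 fragments:
  39–48 → 10 bp
  49–93 → 45 bp
  94–102 then 1–38 → 9 + 38 = 47 bp
Sorted largest to smallest: 47, 45, 10 bp.

47, 45, 10 bp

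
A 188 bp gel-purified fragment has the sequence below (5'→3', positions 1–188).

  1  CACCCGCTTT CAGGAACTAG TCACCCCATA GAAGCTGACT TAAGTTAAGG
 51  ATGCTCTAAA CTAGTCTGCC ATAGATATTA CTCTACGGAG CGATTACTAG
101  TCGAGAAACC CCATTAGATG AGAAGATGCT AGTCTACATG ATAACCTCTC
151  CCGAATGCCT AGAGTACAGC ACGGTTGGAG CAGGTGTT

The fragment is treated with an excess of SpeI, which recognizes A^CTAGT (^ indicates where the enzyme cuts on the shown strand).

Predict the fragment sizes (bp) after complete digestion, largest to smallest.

SpeI sites (ACTAGT) start at positions 16, 60, 96.
SpeI cuts after the first base of each site, so after positions 16, 60, 96.
Linear molecule, 3 cuts → 4 fragments:
  1–16 → 16 bp
  17–60 → 44 bp
  61–96 → 36 bp
  97–188 → 92 bp
Sorted largest to smallest: 92, 44, 36, 16 bp.

92, 44, 36, 16 bp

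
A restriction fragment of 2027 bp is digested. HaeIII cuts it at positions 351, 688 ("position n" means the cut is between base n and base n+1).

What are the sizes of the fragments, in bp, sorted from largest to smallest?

1339, 351, 337 bp

Linear molecule, 2 cuts → 3 fragments:
  351 − 0 = 351 bp
  688 − 351 = 337 bp
  2027 − 688 = 1339 bp
Sorted largest to smallest: 1339, 351, 337 bp.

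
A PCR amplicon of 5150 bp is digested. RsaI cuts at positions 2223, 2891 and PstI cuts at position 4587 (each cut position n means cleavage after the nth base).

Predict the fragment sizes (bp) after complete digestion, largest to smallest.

2223, 1696, 668, 563 bp

Combined cut positions (sorted): 2223, 2891, 4587.
Linear molecule, 3 cuts → 4 fragments:
  2223 − 0 = 2223 bp
  2891 − 2223 = 668 bp
  4587 − 2891 = 1696 bp
  5150 − 4587 = 563 bp
Sorted largest to smallest: 2223, 1696, 668, 563 bp.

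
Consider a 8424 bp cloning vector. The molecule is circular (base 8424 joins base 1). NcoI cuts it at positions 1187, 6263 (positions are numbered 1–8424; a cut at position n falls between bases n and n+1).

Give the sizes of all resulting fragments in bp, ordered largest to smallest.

5076, 3348 bp

Circular molecule, 2 cuts → 2 fragments:
  6263 − 1187 = 5076 bp
  wrap: 8424 − 6263 + 1187 = 3348 bp
Sorted largest to smallest: 5076, 3348 bp.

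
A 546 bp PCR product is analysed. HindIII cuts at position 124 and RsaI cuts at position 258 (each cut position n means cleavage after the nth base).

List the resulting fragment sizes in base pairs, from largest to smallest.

288, 134, 124 bp

Combined cut positions (sorted): 124, 258.
Linear molecule, 2 cuts → 3 fragments:
  124 − 0 = 124 bp
  258 − 124 = 134 bp
  546 − 258 = 288 bp
Sorted largest to smallest: 288, 134, 124 bp.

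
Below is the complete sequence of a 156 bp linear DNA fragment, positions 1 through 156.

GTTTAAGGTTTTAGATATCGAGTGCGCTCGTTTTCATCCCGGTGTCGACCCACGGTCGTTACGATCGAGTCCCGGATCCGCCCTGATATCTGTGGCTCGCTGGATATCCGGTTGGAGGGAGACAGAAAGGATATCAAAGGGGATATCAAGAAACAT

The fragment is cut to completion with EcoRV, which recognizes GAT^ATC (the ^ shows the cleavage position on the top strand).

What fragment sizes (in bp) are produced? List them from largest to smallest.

71, 27, 18, 16, 12, 12 bp

EcoRV sites (GATATC) start at positions 14, 85, 103, 130, 142.
EcoRV cuts after base 3 of each site, so after positions 16, 87, 105, 132, 144.
Linear molecule, 5 cuts → 6 fragments:
  1–16 → 16 bp
  17–87 → 71 bp
  88–105 → 18 bp
  106–132 → 27 bp
  133–144 → 12 bp
  145–156 → 12 bp
Sorted largest to smallest: 71, 27, 18, 16, 12, 12 bp.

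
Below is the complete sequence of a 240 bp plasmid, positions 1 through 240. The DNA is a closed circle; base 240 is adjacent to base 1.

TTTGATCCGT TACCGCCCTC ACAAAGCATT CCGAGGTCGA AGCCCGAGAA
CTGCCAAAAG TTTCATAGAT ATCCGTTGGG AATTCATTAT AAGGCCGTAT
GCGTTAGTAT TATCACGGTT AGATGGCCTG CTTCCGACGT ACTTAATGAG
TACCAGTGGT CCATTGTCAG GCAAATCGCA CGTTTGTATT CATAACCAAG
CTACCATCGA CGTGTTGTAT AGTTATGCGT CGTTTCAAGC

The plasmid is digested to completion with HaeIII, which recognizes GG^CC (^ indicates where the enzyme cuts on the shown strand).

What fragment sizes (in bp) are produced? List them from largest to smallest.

HaeIII sites (GGCC) start at positions 93, 125.
HaeIII cuts after base 2 of each site, so after positions 94, 126.
Circular molecule, 2 cuts → 2 fragments:
  95–126 → 32 bp
  127–240 then 1–94 → 114 + 94 = 208 bp
Sorted largest to smallest: 208, 32 bp.

208, 32 bp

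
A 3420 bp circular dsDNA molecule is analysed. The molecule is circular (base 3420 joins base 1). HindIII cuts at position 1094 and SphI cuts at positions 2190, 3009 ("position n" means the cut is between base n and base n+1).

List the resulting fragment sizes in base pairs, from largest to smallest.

1505, 1096, 819 bp

Combined cut positions (sorted): 1094, 2190, 3009.
Circular molecule, 3 cuts → 3 fragments:
  2190 − 1094 = 1096 bp
  3009 − 2190 = 819 bp
  wrap: 3420 − 3009 + 1094 = 1505 bp
Sorted largest to smallest: 1505, 1096, 819 bp.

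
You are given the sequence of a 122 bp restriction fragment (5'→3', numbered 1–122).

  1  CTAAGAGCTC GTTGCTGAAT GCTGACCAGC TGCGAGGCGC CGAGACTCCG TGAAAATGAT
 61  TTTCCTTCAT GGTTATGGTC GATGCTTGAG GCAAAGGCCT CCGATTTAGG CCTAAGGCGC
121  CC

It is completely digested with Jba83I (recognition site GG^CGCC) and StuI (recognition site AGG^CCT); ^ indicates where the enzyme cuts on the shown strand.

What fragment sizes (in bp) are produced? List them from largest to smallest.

60, 37, 13, 7, 5 bp

Jba83I sites (GGCGCC) start at positions 36, 116.
Jba83I cuts after base 2 of each site, so after positions 37, 117.
StuI sites (AGGCCT) start at positions 95, 108.
StuI cuts after base 3 of each site, so after positions 97, 110.
Combined cut positions: 37, 97, 110, 117.
Linear molecule, 4 cuts → 5 fragments:
  1–37 → 37 bp
  38–97 → 60 bp
  98–110 → 13 bp
  111–117 → 7 bp
  118–122 → 5 bp
Sorted largest to smallest: 60, 37, 13, 7, 5 bp.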